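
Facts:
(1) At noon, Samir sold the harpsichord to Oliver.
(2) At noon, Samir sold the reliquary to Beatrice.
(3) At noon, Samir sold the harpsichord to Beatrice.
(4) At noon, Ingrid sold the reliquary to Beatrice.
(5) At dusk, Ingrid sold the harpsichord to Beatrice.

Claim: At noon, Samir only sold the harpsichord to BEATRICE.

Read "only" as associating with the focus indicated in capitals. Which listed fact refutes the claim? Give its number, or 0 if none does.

The capitals mark "Beatrice" as focus. So "only" rules out other recipients, with the rest (Samir as agent and the harpsichord as thing and at noon as setting) as background.
Fact (1) matches on Samir as agent and the harpsichord as thing and at noon as setting, but has recipient = Oliver instead. That refutes the claim.

1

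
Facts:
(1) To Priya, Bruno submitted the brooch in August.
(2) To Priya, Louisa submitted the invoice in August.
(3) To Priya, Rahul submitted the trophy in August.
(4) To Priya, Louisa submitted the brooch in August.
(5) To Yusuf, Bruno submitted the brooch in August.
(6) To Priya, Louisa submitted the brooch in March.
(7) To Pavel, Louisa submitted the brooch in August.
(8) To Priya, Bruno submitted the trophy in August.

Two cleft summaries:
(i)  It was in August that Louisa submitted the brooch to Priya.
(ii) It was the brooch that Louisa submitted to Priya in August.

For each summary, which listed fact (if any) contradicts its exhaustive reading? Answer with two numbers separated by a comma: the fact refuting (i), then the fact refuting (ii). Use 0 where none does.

6, 2

(i): focus "in August". Looking for same agent, thing, recipient (Louisa / the brooch / Priya) with some other setting — fact (6) has in March there. Refuted.
(ii): focus "the brooch". Looking for same agent, recipient, setting (Louisa / Priya / in August) with some other thing — fact (2) has the invoice there. Refuted.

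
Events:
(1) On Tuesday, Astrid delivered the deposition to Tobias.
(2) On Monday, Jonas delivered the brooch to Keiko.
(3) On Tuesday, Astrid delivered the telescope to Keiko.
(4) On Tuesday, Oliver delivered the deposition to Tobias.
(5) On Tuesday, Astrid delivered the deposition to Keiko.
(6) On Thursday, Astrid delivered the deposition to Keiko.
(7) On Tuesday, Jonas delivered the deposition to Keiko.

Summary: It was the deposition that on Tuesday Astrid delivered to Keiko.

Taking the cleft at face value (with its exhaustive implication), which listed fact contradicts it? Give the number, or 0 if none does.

The cleft puts "the deposition" in focus and presupposes the open proposition with Astrid as agent and Keiko as recipient and on Tuesday as setting.
Exhaustivity: the deposition is the only thing satisfying that background.
But fact (3) also has Astrid as agent and Keiko as recipient and on Tuesday as setting, with thing = the telescope — so the exhaustive reading fails.

3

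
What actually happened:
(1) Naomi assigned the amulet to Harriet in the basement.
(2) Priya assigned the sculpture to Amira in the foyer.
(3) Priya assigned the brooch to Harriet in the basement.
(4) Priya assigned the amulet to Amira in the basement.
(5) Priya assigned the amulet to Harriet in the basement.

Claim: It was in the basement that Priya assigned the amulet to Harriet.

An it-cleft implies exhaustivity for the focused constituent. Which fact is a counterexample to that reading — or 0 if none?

0

Focus of the cleft: "in the basement" (the setting). Presupposed background: same agent, thing, recipient (Priya / the amulet / Harriet).
Exhaustivity: in the basement is the only setting satisfying that background.
Every other fact differs from the presupposition on some backgrounded slot, so none challenges the exhaustivity.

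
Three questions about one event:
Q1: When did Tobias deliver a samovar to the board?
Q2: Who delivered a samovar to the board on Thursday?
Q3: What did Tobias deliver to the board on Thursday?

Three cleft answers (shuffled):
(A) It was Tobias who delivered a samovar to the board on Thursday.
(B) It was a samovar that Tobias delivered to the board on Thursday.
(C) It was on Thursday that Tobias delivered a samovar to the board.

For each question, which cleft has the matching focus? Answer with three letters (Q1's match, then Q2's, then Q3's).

CAB

Q1 asks about the time; cleft (C) focuses "on Thursday", which is the time — so Q1 → C.
Q2 asks about the subject (agent); cleft (A) focuses "Tobias", which is the subject (agent) — so Q2 → A.
Q3 asks about the direct object; cleft (B) focuses "a samovar", which is the direct object — so Q3 → B.
Mapping: Q1→C, Q2→A, Q3→B.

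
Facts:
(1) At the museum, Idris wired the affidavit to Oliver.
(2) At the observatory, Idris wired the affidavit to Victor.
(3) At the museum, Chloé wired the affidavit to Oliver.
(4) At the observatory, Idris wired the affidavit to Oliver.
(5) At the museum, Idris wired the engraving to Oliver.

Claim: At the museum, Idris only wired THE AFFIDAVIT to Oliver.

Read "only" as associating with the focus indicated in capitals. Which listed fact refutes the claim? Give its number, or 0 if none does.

Focus (in capitals) is "the affidavit" — the thing. "Only" excludes alternative things while holding fixed agent = Idris, recipient = Oliver, setting = at the museum.
Fact (5) matches on agent = Idris, recipient = Oliver, setting = at the museum, but has thing = the engraving instead. That refutes the claim.

5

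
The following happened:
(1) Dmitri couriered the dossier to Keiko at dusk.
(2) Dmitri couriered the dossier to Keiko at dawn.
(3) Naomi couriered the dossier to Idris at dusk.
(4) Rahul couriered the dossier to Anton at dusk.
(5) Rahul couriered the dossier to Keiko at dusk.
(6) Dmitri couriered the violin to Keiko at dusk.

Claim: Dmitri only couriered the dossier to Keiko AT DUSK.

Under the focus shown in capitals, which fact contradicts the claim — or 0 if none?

2

Focus (in capitals) is "at dusk" — the setting. "Only" excludes alternative settings while holding fixed same agent, thing, recipient (Dmitri / the dossier / Keiko).
Fact (2) matches on same agent, thing, recipient (Dmitri / the dossier / Keiko), but has setting = at dawn instead. That refutes the claim.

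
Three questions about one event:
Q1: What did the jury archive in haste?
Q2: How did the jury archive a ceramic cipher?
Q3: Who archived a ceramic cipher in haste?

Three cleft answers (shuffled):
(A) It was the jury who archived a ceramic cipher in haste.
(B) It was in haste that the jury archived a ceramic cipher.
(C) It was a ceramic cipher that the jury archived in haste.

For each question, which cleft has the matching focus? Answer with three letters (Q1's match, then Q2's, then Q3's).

Q1 asks about the direct object; cleft (C) focuses "a ceramic cipher", which is the direct object — so Q1 → C.
Q2 asks about the manner; cleft (B) focuses "in haste", which is the manner — so Q2 → B.
Q3 asks about the subject (agent); cleft (A) focuses "the jury", which is the subject (agent) — so Q3 → A.
Mapping: Q1→C, Q2→B, Q3→A.

CBA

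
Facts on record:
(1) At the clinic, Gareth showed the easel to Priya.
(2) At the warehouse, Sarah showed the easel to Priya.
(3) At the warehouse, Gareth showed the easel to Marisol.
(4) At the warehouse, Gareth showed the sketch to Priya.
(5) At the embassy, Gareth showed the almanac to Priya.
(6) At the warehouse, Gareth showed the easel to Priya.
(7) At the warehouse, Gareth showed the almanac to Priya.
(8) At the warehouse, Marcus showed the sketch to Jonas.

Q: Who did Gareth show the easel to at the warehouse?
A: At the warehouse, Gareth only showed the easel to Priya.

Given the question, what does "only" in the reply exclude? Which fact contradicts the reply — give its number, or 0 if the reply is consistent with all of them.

The question "Who did ... to ...?" targets the recipient, so in the reply the focus falls on "Priya".
So "only" ranges over recipients; the rest (agent = Gareth, thing = the easel, setting = at the warehouse) is presupposed.
Fact (3) shares the background with a different recipient (Marisol) — counterexample.
(Fact (4) would refute a reading with focus on the thing — but that is not what the question asks.)

3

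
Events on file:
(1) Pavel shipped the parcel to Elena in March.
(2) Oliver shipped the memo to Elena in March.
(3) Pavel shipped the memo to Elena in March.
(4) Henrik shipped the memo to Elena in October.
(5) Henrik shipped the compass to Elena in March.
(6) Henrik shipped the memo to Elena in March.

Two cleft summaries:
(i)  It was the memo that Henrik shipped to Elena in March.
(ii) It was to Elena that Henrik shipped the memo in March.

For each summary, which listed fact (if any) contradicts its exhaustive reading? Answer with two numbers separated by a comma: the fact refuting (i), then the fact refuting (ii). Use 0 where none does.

(i): focus "the memo". Looking for same agent, recipient, setting (Henrik / Elena / in March) with some other thing — fact (5) has the compass there. Refuted.
(ii): focus "Elena". No fact shares same agent, thing, setting (Henrik / the memo / in March) with a different recipient. 0.

5, 0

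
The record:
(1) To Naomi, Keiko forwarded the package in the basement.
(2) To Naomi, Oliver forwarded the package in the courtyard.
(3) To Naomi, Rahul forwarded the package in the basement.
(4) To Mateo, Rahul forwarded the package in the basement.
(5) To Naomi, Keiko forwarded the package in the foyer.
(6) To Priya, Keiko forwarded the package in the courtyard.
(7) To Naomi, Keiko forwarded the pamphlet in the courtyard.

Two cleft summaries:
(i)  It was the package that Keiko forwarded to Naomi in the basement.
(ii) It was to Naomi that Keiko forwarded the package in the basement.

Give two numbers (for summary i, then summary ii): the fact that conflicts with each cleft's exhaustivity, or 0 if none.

Summary (i) focuses "the package" (the thing); background agent = Keiko, recipient = Naomi, setting = in the basement. No fact matches that background with a different thing, so 0.
Summary (ii) focuses "Naomi" (the recipient); background agent = Keiko, thing = the package, setting = in the basement. No fact matches that background with a different recipient, so 0.

0, 0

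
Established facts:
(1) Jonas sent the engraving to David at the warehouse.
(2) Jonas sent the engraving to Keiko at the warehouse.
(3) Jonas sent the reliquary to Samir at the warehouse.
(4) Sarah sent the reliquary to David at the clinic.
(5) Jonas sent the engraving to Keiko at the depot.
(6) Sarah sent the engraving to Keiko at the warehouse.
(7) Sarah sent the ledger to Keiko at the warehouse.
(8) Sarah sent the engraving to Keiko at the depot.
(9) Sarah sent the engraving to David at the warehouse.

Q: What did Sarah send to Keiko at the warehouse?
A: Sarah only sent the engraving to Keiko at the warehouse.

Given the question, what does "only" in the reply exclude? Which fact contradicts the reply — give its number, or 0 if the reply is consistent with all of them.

Answering "What did ...?" puts focus on the thing — here, "the engraving".
So "only" ranges over things; the rest (Sarah as agent and Keiko as recipient and at the warehouse as setting) is presupposed.
Fact (7) shares the background with a different thing (the ledger) — counterexample.
(Fact (9) would refute a reading with focus on the recipient — but that is not what the question asks.)

7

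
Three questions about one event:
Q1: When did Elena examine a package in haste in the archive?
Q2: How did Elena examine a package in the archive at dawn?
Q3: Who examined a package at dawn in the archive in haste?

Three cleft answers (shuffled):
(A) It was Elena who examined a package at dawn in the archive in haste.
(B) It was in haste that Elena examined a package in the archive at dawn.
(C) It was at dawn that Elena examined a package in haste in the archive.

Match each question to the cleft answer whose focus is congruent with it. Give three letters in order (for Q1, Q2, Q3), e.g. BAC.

CBA

Q1 asks about the time; cleft (C) focuses "at dawn", which is the time — so Q1 → C.
Q2 asks about the manner; cleft (B) focuses "in haste", which is the manner — so Q2 → B.
Q3 asks about the subject (agent); cleft (A) focuses "Elena", which is the subject (agent) — so Q3 → A.
Mapping: Q1→C, Q2→B, Q3→A.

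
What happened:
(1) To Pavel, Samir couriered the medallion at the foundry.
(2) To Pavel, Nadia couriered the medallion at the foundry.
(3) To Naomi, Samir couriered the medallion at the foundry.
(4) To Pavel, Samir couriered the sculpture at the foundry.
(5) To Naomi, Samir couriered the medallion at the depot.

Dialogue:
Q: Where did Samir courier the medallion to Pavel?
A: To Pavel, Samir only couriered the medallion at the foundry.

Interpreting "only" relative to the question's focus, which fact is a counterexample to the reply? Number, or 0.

0

Answering "Where did ...?" puts focus on the setting — here, "at the foundry".
"Only" then excludes alternative settings while the background — agent = Samir, thing = the medallion, recipient = Pavel — is held fixed.
No listed fact shares that background with another setting. Nothing contradicts the reply.
(Fact (3) would refute a reading with focus on the recipient — but that is not what the question asks.)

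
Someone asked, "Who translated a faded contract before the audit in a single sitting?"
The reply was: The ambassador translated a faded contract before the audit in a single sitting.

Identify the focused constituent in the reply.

The wh-word "who" asks about the subject (agent).
In the answer, "a faded contract", "in a single sitting" and "before the audit" are given — repeated from the question.
The constituent filling the subject (agent) gap is "the ambassador"; that is the focus and would carry nuclear stress.

the ambassador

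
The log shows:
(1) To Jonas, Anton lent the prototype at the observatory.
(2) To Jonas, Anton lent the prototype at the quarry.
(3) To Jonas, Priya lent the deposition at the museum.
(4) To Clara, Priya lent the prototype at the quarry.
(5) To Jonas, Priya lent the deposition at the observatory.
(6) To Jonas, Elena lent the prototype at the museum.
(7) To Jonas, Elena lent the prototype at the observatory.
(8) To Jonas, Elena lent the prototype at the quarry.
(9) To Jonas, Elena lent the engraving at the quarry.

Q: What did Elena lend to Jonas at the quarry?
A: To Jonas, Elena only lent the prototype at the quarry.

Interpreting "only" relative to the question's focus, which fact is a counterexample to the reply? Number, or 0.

Answering "What did ...?" puts focus on the thing — here, "the prototype".
So "only" ranges over things; the rest (Elena as agent and Jonas as recipient and at the quarry as setting) is presupposed.
Fact (9) keeps Elena as agent and Jonas as recipient and at the quarry as setting but has thing = the engraving; that refutes the reply.
(Fact (6) would refute a reading with focus on the setting — but that is not what the question asks.)

9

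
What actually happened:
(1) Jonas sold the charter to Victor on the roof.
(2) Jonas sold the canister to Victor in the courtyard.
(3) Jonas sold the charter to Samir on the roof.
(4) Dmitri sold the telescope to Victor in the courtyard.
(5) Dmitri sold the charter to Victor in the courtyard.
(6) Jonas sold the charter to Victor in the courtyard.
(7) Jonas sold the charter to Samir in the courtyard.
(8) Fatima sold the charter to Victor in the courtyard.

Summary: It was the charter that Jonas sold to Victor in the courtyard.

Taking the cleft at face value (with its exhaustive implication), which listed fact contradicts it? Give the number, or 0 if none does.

2

Focus of the cleft: "the charter" (the thing). Presupposed background: same agent, recipient, setting (Jonas / Victor / in the courtyard).
Exhaustivity: the charter is the only thing satisfying that background.
But fact (2) also has same agent, recipient, setting (Jonas / Victor / in the courtyard), with thing = the canister — so the exhaustive reading fails.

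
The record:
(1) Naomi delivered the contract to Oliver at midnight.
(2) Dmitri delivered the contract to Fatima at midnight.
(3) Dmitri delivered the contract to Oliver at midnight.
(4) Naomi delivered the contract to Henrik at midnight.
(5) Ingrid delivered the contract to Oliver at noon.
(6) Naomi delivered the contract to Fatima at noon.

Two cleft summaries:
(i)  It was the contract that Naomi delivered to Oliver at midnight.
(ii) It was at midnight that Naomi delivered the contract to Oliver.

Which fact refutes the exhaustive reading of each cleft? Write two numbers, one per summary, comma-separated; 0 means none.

0, 0

(i): focus "the contract". No fact shares Naomi as agent and Oliver as recipient and at midnight as setting with a different thing. 0.
(ii): focus "at midnight". No fact shares Naomi as agent and the contract as thing and Oliver as recipient with a different setting. 0.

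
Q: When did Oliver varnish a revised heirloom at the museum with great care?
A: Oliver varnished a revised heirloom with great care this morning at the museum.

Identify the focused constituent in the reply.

this morning

The wh-word "when" asks about the time.
In the answer, "Oliver", "a revised heirloom", "with great care" and "at the museum" are given — repeated from the question.
The constituent filling the time gap is "this morning"; that is the focus and would carry nuclear stress.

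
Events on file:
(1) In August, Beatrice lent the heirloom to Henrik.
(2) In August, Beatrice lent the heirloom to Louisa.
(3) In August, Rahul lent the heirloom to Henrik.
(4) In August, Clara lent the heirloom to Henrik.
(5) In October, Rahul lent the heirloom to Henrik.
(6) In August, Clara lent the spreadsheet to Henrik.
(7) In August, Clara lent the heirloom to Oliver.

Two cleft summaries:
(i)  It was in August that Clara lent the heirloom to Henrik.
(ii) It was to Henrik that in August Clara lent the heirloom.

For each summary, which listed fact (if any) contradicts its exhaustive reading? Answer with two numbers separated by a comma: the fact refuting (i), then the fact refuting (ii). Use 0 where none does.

(i): focus "in August". No fact shares same agent, thing, recipient (Clara / the heirloom / Henrik) with a different setting. 0.
(ii): focus "Henrik". Looking for same agent, thing, setting (Clara / the heirloom / in August) with some other recipient — fact (7) has Oliver there. Refuted.

0, 7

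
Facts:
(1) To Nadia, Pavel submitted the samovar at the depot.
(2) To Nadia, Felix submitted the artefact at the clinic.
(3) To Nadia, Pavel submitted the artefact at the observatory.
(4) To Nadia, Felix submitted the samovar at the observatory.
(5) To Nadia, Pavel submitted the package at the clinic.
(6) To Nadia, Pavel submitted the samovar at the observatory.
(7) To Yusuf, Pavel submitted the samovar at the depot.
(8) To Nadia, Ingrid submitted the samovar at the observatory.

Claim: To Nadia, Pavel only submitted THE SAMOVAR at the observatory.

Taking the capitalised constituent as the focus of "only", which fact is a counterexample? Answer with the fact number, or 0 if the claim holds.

The capitals mark "the samovar" as focus. So "only" rules out other things, with the rest (same agent, recipient, setting (Pavel / Nadia / at the observatory)) as background.
Fact (3) shares the background but differs in thing (the artefact) — a counterexample.

3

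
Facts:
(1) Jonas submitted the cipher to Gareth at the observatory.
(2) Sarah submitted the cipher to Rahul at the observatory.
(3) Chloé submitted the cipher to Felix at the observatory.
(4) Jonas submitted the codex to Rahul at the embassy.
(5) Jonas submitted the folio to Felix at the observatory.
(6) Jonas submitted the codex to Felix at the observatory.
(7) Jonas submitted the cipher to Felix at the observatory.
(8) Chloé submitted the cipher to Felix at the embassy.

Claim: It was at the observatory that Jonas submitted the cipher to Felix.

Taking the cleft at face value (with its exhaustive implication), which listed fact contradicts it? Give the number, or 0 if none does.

Focus of the cleft: "at the observatory" (the setting). Presupposed background: Jonas as agent and the cipher as thing and Felix as recipient.
Exhaustivity: at the observatory is the only setting satisfying that background.
No listed fact matches the background with a different setting. Exhaustivity holds.

0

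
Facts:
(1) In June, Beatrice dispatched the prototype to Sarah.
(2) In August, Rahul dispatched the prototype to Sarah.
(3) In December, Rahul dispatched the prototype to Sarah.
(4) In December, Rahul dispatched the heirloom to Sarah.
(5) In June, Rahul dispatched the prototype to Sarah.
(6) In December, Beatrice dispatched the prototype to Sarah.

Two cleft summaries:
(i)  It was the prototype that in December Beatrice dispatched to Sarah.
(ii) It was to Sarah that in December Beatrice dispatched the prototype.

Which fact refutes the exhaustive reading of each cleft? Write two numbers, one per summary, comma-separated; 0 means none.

Summary (i) focuses "the prototype" (the thing); background agent = Beatrice, recipient = Sarah, setting = in December. No fact matches that background with a different thing, so 0.
Summary (ii) focuses "Sarah" (the recipient); background agent = Beatrice, thing = the prototype, setting = in December. No fact matches that background with a different recipient, so 0.

0, 0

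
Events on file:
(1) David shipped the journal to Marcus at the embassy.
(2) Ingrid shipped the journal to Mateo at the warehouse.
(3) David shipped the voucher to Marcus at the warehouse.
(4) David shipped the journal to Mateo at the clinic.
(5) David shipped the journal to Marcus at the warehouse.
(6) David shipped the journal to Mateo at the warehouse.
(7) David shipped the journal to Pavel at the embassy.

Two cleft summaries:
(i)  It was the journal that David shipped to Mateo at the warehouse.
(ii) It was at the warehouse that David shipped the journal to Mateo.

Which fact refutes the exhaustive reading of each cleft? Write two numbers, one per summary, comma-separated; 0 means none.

(i): focus "the journal". No fact shares agent = David, recipient = Mateo, setting = at the warehouse with a different thing. 0.
(ii): focus "at the warehouse". Looking for agent = David, thing = the journal, recipient = Mateo with some other setting — fact (4) has at the clinic there. Refuted.

0, 4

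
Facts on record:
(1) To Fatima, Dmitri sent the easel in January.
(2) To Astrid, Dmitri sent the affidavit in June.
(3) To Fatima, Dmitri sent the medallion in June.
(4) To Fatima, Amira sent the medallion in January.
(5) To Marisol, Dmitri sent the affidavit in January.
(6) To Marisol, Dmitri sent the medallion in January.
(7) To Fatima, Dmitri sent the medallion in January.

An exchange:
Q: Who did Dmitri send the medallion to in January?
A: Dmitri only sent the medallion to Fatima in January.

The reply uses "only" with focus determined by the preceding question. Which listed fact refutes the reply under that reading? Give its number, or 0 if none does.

6

The question "Who did ... to ...?" targets the recipient, so in the reply the focus falls on "Fatima".
So "only" ranges over recipients; the rest (Dmitri as agent and the medallion as thing and in January as setting) is presupposed.
Fact (6) keeps Dmitri as agent and the medallion as thing and in January as setting but has recipient = Marisol; that refutes the reply.
(Fact (3) would refute a reading with focus on the setting — but that is not what the question asks.)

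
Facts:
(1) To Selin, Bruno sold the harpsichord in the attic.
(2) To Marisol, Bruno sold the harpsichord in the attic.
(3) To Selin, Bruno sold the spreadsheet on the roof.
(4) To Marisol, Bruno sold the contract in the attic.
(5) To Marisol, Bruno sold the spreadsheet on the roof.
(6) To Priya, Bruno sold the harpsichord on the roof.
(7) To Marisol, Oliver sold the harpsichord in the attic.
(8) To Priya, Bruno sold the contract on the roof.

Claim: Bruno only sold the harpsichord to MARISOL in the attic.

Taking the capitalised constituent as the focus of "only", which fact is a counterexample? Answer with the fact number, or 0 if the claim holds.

1

Focus (in capitals) is "Marisol" — the recipient. "Only" excludes alternative recipients while holding fixed same agent, thing, setting (Bruno / the harpsichord / in the attic).
Fact (1) shares the background but differs in recipient (Selin) — a counterexample.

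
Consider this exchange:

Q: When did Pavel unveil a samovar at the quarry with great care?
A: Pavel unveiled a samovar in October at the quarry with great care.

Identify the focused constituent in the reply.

The wh-word "when" asks about the time.
In the answer, "Pavel", "a samovar", "with great care" and "at the quarry" are given — repeated from the question.
The constituent filling the time gap is "in October"; that is the focus and would carry nuclear stress.

in October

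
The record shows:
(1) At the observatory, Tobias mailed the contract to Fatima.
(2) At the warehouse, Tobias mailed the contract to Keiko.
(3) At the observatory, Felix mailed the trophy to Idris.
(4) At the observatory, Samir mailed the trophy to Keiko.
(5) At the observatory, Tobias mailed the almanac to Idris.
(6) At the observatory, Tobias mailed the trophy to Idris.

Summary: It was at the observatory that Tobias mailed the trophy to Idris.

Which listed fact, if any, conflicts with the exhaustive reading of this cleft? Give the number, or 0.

The cleft puts "at the observatory" in focus and presupposes the open proposition with Tobias as agent and the trophy as thing and Idris as recipient.
The exhaustive reading says no other setting fits that background.
Every other fact differs from the presupposition on some backgrounded slot, so none challenges the exhaustivity.

0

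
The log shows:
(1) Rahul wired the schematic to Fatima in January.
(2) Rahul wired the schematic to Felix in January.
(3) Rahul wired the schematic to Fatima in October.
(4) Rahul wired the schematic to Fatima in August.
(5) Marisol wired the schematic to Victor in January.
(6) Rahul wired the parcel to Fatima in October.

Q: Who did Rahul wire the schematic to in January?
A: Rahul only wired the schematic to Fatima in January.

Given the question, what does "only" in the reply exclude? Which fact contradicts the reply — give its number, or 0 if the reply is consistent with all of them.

Answering "Who did ... to ...?" puts focus on the recipient — here, "Fatima".
So "only" ranges over recipients; the rest (agent = Rahul, thing = the schematic, setting = in January) is presupposed.
Fact (2) keeps agent = Rahul, thing = the schematic, setting = in January but has recipient = Felix; that refutes the reply.
(Fact (3) would refute a reading with focus on the setting — but that is not what the question asks.)

2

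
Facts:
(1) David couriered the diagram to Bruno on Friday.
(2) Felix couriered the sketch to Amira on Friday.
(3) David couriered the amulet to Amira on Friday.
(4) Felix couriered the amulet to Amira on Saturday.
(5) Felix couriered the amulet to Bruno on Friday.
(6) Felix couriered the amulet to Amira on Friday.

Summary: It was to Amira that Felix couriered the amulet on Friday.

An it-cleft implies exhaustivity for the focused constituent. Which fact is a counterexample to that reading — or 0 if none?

5

The cleft puts "Amira" in focus and presupposes the open proposition with same agent, thing, setting (Felix / the amulet / on Friday).
The exhaustive reading says no other recipient fits that background.
But fact (5) also has same agent, thing, setting (Felix / the amulet / on Friday), with recipient = Bruno — so the exhaustive reading fails.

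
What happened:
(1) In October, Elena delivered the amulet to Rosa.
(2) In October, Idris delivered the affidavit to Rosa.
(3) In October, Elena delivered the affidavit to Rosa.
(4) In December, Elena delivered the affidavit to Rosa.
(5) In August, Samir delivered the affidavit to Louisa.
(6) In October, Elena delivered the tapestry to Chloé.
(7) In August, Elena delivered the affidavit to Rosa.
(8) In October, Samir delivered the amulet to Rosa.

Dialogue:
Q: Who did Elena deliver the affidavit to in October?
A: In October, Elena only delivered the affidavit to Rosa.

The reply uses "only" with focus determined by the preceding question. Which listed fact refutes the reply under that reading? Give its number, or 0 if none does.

0

Answering "Who did ... to ...?" puts focus on the recipient — here, "Rosa".
"Only" then excludes alternative recipients while the background — Elena as agent and the affidavit as thing and in October as setting — is held fixed.
No listed fact shares that background with another recipient. Nothing contradicts the reply.
(Fact (1) would refute a reading with focus on the thing — but that is not what the question asks.)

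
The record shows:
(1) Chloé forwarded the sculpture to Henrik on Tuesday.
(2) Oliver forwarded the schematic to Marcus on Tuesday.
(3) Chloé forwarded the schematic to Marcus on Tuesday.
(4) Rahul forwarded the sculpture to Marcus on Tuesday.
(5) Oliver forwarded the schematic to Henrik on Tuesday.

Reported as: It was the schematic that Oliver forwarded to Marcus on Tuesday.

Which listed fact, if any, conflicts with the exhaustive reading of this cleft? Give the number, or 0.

The cleft puts "the schematic" in focus and presupposes the open proposition with Oliver as agent and Marcus as recipient and on Tuesday as setting.
The exhaustive reading says no other thing fits that background.
Every other fact differs from the presupposition on some backgrounded slot, so none challenges the exhaustivity.

0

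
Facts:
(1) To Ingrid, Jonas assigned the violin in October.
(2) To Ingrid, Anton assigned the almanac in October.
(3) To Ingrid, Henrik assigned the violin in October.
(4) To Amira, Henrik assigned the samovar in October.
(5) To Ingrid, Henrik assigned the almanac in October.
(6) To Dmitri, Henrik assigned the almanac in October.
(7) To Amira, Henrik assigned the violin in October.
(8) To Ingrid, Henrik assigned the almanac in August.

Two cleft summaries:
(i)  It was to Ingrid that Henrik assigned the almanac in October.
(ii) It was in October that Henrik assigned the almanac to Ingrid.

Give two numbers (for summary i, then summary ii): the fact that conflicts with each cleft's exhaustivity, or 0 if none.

6, 8

Summary (i) focuses "Ingrid" (the recipient); background Henrik as agent and the almanac as thing and in October as setting. Fact (6) matches that background with recipient = Dmitri — refutes (i).
Summary (ii) focuses "in October" (the setting); background Henrik as agent and the almanac as thing and Ingrid as recipient. Fact (8) matches that background with setting = in August — refutes (ii).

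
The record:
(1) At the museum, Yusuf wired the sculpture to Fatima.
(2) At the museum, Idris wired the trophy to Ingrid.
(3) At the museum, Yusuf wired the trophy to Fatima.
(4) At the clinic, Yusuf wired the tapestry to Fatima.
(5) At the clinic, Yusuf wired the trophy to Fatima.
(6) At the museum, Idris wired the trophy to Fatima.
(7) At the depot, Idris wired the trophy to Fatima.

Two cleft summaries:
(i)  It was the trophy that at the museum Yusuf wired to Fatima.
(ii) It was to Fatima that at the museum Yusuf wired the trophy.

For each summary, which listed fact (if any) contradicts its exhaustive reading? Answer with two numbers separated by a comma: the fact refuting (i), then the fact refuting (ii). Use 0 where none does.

1, 0

(i): focus "the trophy". Looking for agent = Yusuf, recipient = Fatima, setting = at the museum with some other thing — fact (1) has the sculpture there. Refuted.
(ii): focus "Fatima". No fact shares agent = Yusuf, thing = the trophy, setting = at the museum with a different recipient. 0.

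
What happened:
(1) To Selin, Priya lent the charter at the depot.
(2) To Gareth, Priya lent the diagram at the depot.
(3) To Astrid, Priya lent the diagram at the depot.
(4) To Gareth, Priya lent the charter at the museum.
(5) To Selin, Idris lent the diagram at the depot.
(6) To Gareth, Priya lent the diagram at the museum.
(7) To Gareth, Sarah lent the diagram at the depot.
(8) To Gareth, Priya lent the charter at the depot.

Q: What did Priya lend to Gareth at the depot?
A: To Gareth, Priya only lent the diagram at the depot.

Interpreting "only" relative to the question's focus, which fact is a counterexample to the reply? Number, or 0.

Answering "What did ...?" puts focus on the thing — here, "the diagram".
"Only" then excludes alternative things while the background — same agent, recipient, setting (Priya / Gareth / at the depot) — is held fixed.
Fact (8) keeps same agent, recipient, setting (Priya / Gareth / at the depot) but has thing = the charter; that refutes the reply.
(Fact (3) would refute a reading with focus on the recipient — but that is not what the question asks.)

8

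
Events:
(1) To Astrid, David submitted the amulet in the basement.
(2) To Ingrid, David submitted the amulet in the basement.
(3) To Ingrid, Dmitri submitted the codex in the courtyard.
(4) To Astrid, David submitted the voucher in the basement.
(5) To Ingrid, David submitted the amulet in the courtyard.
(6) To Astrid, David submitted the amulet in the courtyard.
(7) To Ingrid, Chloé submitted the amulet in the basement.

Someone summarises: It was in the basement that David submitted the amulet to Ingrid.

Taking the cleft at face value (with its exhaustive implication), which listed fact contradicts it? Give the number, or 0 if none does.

5

Focus of the cleft: "in the basement" (the setting). Presupposed background: David as agent and the amulet as thing and Ingrid as recipient.
The exhaustive reading says no other setting fits that background.
Fact (5) shares the background but with setting = in the courtyard; exhaustivity is violated.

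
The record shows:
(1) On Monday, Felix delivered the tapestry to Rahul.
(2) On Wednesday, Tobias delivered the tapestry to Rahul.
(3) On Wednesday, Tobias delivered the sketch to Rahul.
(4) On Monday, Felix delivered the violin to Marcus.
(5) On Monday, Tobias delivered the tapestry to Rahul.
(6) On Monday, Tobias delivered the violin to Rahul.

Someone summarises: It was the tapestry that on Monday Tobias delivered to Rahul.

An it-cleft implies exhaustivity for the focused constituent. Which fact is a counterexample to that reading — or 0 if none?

6

The cleft puts "the tapestry" in focus and presupposes the open proposition with agent = Tobias, recipient = Rahul, setting = on Monday.
Exhaustivity: the tapestry is the only thing satisfying that background.
Fact (6) shares the background but with thing = the violin; exhaustivity is violated.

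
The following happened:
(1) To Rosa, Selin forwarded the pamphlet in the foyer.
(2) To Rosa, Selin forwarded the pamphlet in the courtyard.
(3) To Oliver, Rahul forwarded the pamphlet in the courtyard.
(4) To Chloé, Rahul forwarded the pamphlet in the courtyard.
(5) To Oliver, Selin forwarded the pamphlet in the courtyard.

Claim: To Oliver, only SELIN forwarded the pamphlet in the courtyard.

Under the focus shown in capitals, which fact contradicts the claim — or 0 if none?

3

The capitals mark "Selin" as focus. So "only" rules out other agents, with the rest (thing = the pamphlet, recipient = Oliver, setting = in the courtyard) as background.
Fact (3) matches on thing = the pamphlet, recipient = Oliver, setting = in the courtyard, but has agent = Rahul instead. That refutes the claim.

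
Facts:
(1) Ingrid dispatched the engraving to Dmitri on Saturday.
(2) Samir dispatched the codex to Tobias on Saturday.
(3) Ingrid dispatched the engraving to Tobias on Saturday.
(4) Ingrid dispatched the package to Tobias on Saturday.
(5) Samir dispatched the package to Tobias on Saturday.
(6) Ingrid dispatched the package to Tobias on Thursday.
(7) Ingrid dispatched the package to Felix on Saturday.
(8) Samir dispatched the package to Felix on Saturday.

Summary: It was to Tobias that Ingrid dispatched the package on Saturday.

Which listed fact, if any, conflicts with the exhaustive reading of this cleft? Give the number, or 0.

7

The cleft puts "Tobias" in focus and presupposes the open proposition with agent = Ingrid, thing = the package, setting = on Saturday.
Exhaustivity: Tobias is the only recipient satisfying that background.
Fact (7) shares the background but with recipient = Felix; exhaustivity is violated.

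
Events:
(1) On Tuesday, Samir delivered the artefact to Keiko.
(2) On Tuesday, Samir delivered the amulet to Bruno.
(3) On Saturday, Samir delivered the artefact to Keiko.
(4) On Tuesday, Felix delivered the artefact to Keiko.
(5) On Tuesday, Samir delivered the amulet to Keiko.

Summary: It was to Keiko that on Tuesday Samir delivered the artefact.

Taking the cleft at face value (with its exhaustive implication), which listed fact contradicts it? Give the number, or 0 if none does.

The cleft puts "Keiko" in focus and presupposes the open proposition with agent = Samir, thing = the artefact, setting = on Tuesday.
Exhaustivity: Keiko is the only recipient satisfying that background.
No listed fact matches the background with a different recipient. Exhaustivity holds.

0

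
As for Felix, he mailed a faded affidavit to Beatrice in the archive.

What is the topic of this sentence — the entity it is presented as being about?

Felix

The construction explicitly marks "Felix" as what the sentence is about — the topic.
The remainder of the clause is the comment (what is said about the topic).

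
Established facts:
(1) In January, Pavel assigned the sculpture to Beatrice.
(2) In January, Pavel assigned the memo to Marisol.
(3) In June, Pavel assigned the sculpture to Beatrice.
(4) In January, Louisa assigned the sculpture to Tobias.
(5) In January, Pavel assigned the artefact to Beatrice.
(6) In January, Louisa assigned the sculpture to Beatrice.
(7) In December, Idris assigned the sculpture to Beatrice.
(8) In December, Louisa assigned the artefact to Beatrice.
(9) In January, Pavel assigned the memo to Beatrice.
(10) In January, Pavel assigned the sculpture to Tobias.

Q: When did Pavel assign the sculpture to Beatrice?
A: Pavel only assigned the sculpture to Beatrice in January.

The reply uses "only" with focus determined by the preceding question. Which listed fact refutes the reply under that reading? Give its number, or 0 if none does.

Answering "When did ...?" puts focus on the setting — here, "in January".
So "only" ranges over settings; the rest (Pavel as agent and the sculpture as thing and Beatrice as recipient) is presupposed.
Fact (3) shares the background with a different setting (in June) — counterexample.
(Fact (10) would refute a reading with focus on the recipient — but that is not what the question asks.)

3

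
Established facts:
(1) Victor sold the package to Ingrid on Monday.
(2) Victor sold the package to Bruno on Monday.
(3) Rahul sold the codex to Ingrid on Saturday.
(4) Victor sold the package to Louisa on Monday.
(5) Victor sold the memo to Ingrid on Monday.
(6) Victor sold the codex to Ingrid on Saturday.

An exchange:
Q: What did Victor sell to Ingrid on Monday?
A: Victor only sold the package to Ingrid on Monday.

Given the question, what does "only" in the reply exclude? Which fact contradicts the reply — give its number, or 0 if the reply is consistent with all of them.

5

Answering "What did ...?" puts focus on the thing — here, "the package".
So "only" ranges over things; the rest (same agent, recipient, setting (Victor / Ingrid / on Monday)) is presupposed.
Fact (5) shares the background with a different thing (the memo) — counterexample.
(Fact (2) would refute a reading with focus on the recipient — but that is not what the question asks.)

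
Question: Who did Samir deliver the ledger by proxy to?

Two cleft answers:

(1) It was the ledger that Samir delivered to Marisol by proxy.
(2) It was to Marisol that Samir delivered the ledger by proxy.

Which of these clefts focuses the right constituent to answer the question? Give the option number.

2

The question word "who" targets the recipient.
Option (1) clefts "the ledger" — the direct object, not what was asked.
Option (2) clefts "to Marisol" — that matches what the question asks about.
So the congruent reply is (2).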